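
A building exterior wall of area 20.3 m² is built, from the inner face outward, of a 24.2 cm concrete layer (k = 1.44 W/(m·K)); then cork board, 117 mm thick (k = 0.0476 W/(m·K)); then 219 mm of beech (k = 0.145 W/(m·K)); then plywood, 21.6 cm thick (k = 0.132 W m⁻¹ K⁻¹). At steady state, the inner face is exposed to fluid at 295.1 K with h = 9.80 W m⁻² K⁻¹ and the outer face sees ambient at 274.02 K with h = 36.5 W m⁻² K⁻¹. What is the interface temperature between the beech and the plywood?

T = 279.96 K

Resistance network (inner→outer):
  R_conv,in = 1/(hA) = 1/(9.80·20.3) = 0.005027 K/W
  R_concrete = L/(kA) = 0.242/(1.44·20.3) = 0.008279 K/W
  R_cork board = L/(kA) = 0.117/(0.0476·20.3) = 0.1211 K/W
  R_beech = L/(kA) = 0.219/(0.145·20.3) = 0.07440 K/W
  R_plywood = L/(kA) = 0.216/(0.132·20.3) = 0.08061 K/W
  R_conv,out = 1/(hA) = 1/(36.5·20.3) = 0.001350 K/W
ΣR = 0.005027 + 0.008279 + 0.1211 + 0.07440 + 0.08061 + 0.001350 = 0.2908 K/W
Q = ΔT/ΣR = (295.1 K − 274.02 K)/0.2908 = 72.49 W
From the inner boundary to the beech/plywood interface, ΣR_partial = 0.2088 K/W.
T_interface = T_in − Q·ΣR_partial = 295.1 K − (72.49)(0.2088) = 279.96 K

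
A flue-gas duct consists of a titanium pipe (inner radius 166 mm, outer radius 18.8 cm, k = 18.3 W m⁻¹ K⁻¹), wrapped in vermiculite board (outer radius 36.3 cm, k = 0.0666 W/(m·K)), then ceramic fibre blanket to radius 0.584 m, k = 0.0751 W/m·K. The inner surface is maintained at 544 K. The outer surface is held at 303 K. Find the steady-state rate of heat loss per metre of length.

Q' = 93.4 W/m

Series thermal resistances, inner to outer:
  R'_titanium = ln(0.188/0.166)/(2πk) = 0.1245/(2π·18.3) = 0.001082 m·K/W
  R'_vermiculite board = ln(0.363/0.188)/(2πk) = 0.6580/(2π·0.0666) = 1.572 m·K/W
  R'_ceramic fibre blanket = ln(0.584/0.363)/(2πk) = 0.4755/(2π·0.0751) = 1.008 m·K/W
ΣR = 0.001082 + 1.572 + 1.008 = 2.581 m·K/W
Q' = ΔT/ΣR = (544 K − 303 K)/2.581 = 93.4 W/m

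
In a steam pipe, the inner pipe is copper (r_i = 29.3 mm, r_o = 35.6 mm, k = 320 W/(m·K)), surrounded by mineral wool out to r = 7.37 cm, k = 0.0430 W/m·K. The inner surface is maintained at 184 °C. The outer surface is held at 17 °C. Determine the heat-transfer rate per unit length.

Treat each layer as a resistance in series:
  R'_copper = ln(0.0356/0.0293)/(2πk) = 0.1948/(2π·320) = 9.686×10^-5 m·K/W
  R'_mineral wool = ln(0.0737/0.0356)/(2πk) = 0.7277/(2π·0.0430) = 2.693 m·K/W
ΣR = 9.686×10^-5 + 2.693 = 2.693 m·K/W
Q' = ΔT/ΣR = (184 °C − 17 °C)/2.693 = 62.0 W/m

Q' = 62.0 W/m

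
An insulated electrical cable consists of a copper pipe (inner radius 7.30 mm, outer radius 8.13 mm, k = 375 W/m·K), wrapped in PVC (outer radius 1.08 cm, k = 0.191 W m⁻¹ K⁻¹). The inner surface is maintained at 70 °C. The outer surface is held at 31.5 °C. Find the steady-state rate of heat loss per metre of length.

Q' = 163 W/m

Series thermal resistances, inner to outer:
  R'_copper = ln(0.00813/0.00730)/(2πk) = 0.1077/(2π·375) = 4.570×10^-5 m·K/W
  R'_PVC = ln(0.0108/0.00813)/(2πk) = 0.2840/(2π·0.191) = 0.2366 m·K/W
ΣR = 4.570×10^-5 + 0.2366 = 0.2366 m·K/W
Q' = ΔT/ΣR = (70 °C − 31.5 °C)/0.2366 = 163 W/m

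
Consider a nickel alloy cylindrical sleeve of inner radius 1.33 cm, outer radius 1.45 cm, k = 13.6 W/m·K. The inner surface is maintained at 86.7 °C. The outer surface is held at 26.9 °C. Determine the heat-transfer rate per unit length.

Q' = 59200 W/m

Q' = 2πk·ΔT/ln(r₂/r₁) = 2π × 13.6 × 59.8 / ln(0.0145/0.0133) = 59200 W/m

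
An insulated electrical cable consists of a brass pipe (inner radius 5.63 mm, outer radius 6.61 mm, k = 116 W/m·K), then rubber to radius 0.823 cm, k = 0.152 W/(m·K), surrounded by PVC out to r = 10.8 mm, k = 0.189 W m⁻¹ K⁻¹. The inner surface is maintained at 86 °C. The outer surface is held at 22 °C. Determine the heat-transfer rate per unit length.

Q' = 140 W/m

Treat each layer as a resistance in series:
  R'_brass = ln(0.00661/0.00563)/(2πk) = 0.1605/(2π·116) = 2.202×10^-4 m·K/W
  R'_rubber = ln(0.00823/0.00661)/(2πk) = 0.2192/(2π·0.152) = 0.2295 m·K/W
  R'_PVC = ln(0.0108/0.00823)/(2πk) = 0.2718/(2π·0.189) = 0.2288 m·K/W
ΣR = 2.202×10^-4 + 0.2295 + 0.2288 = 0.4585 m·K/W
Q' = ΔT/ΣR = (86 °C − 22 °C)/0.4585 = 140 W/m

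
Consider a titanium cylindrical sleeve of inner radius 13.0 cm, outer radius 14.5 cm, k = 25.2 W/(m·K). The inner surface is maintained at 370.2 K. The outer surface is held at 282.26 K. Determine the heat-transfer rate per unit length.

Q' = 128 kW/m

Q' = 2πk·ΔT/ln(r₂/r₁) = 2π × 25.2 × 87.94 / ln(0.145/0.130) = 1.28×10^5 W/m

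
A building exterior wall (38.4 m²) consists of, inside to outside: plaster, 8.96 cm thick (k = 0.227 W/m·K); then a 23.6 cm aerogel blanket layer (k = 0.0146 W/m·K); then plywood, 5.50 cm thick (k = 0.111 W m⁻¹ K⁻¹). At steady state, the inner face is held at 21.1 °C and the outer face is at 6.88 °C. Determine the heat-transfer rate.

Q = 32.0 W

Resistance network (inner→outer):
  R_plaster = L/(kA) = 0.0896/(0.227·38.4) = 0.01028 K/W
  R_aerogel blanket = L/(kA) = 0.236/(0.0146·38.4) = 0.4209 K/W
  R_plywood = L/(kA) = 0.0550/(0.111·38.4) = 0.01290 K/W
ΣR = 0.01028 + 0.4209 + 0.01290 = 0.4441 K/W
Q = ΔT/ΣR = (21.1 °C − 6.88 °C)/0.4441 = 32.0 W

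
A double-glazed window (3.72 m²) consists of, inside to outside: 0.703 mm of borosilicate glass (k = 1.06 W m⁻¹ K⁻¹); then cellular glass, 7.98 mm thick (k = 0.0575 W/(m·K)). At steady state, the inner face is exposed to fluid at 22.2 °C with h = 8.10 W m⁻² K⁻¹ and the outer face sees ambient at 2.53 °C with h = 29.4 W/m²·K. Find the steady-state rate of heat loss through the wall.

Treat each layer as a resistance in series:
  R_conv,in = 1/(hA) = 1/(8.10·3.72) = 0.03319 K/W
  R_borosilicate glass = L/(kA) = 7.03×10^-4/(1.06·3.72) = 1.783×10^-4 K/W
  R_cellular glass = L/(kA) = 0.00798/(0.0575·3.72) = 0.03731 K/W
  R_conv,out = 1/(hA) = 1/(29.4·3.72) = 0.009143 K/W
ΣR = 0.03319 + 1.783×10^-4 + 0.03731 + 0.009143 = 0.07982 K/W
Q = ΔT/ΣR = (22.2 °C − 2.53 °C)/0.07982 = 246 W

Q = 246 W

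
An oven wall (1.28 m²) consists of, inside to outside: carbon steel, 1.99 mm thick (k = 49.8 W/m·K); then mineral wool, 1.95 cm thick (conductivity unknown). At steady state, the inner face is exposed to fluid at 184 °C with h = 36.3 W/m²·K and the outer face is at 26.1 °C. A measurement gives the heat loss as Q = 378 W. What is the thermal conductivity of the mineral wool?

k = 0.0385 W/m·K

ΣR = ΔT/Q = |184 − 26.1|/378 = 0.4177 K/W
Known resistances:
  R_conv,in = 1/(hA) = 1/(36.3·1.28) = 0.02152 K/W
  R_carbon steel = L/(kA) = 0.00199/(49.8·1.28) = 3.122×10^-5 K/W
R_mineral wool = ΣR − ΣR_known = 0.4177 − 0.02155 = 0.3962 K/W
L/(kA) = 0.3962 ⇒ k = 0.0195/(0.3962·1.28) = 0.0385 W/m·K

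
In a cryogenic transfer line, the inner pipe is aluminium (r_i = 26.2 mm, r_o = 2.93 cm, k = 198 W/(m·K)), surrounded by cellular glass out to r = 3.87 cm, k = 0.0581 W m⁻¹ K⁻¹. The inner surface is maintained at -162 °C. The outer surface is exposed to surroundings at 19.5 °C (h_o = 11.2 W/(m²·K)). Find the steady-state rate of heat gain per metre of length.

Q' = 161 W/m

Treat each layer as a resistance in series:
  R'_aluminium = ln(0.0293/0.0262)/(2πk) = 0.1118/(2π·198) = 8.989×10^-5 m·K/W
  R'_cellular glass = ln(0.0387/0.0293)/(2πk) = 0.2783/(2π·0.0581) = 0.7622 m·K/W
  R'_conv,out = 1/(2πr h) = 1/(2π·0.0387·11.2) = 0.3672 m·K/W
ΣR = 8.989×10^-5 + 0.7622 + 0.3672 = 1.129 m·K/W
Q' = ΔT/ΣR = (-162 °C − 19.5 °C)/1.129 = -161 W/m
(Negative Q' ⇒ heat flows inward; heat gain = 161 W/m.)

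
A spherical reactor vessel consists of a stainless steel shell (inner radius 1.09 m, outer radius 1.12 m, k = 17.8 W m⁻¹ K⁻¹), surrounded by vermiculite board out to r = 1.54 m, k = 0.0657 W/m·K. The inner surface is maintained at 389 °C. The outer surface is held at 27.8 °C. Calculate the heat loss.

Q = 1220 W

Treat each layer as a resistance in series:
  R_stainless steel = (1/1.09 − 1/1.12)/(4πk) = 0.02457/(4π·17.8) = 1.099×10^-4 K/W
  R_vermiculite board = (1/1.12 − 1/1.54)/(4πk) = 0.2435/(4π·0.0657) = 0.2949 K/W
ΣR = 1.099×10^-4 + 0.2949 = 0.2950 K/W
Q = ΔT/ΣR = (389 °C − 27.8 °C)/0.2950 = 1220 W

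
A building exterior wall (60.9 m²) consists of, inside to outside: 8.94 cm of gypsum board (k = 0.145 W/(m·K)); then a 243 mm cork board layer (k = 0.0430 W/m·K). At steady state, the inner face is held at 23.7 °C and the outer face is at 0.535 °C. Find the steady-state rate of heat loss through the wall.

Treat each layer as a resistance in series:
  R_gypsum board = L/(kA) = 0.0894/(0.145·60.9) = 0.01012 K/W
  R_cork board = L/(kA) = 0.243/(0.0430·60.9) = 0.09279 K/W
ΣR = 0.01012 + 0.09279 = 0.1029 K/W
Q = ΔT/ΣR = (23.7 °C − 0.535 °C)/0.1029 = 225 W

Q = 225 W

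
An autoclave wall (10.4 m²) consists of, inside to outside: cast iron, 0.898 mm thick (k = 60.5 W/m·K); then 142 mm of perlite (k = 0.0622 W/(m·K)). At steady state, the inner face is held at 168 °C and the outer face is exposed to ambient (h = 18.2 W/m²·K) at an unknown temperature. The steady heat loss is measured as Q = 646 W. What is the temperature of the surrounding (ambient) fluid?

Sum the resistances:
  R_cast iron = L/(kA) = 8.98×10^-4/(60.5·10.4) = 1.427×10^-6 K/W
  R_perlite = L/(kA) = 0.142/(0.0622·10.4) = 0.2195 K/W
  R_conv,out = 1/(hA) = 1/(18.2·10.4) = 0.005283 K/W
ΣR = 0.2248 K/W
ΔT = Q·ΣR = 646 × 0.2248 = 145.2 K
Heat flows outward, so T_out = T_in − ΔT = 168 − 145.2 = 22.8 °C

T_out = 22.8 °C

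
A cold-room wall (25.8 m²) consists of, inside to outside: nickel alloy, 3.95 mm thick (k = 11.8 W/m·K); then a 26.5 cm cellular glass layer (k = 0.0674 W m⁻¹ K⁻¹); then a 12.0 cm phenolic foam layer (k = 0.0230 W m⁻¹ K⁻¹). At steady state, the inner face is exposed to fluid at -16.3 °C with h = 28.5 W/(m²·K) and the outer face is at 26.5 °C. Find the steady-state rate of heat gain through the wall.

Q = 120 W

Treat each layer as a resistance in series:
  R_conv,in = 1/(hA) = 1/(28.5·25.8) = 0.001360 K/W
  R_nickel alloy = L/(kA) = 0.00395/(11.8·25.8) = 1.297×10^-5 K/W
  R_cellular glass = L/(kA) = 0.265/(0.0674·25.8) = 0.1524 K/W
  R_phenolic foam = L/(kA) = 0.120/(0.0230·25.8) = 0.2022 K/W
ΣR = 0.001360 + 1.297×10^-5 + 0.1524 + 0.2022 = 0.3560 K/W
Q = ΔT/ΣR = (-16.3 °C − 26.5 °C)/0.3560 = -120 W
(Negative Q ⇒ heat flows inward; heat gain = 120 W.)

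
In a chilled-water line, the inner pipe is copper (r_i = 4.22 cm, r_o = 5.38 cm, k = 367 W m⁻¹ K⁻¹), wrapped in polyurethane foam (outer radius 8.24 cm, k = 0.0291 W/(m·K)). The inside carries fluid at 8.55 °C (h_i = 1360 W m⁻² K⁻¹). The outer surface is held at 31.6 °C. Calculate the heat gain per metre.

Q' = 9.87 W/m

Treat each layer as a resistance in series:
  R'_conv,in = 1/(2πr h) = 1/(2π·0.0422·1360) = 0.002773 m·K/W
  R'_copper = ln(0.0538/0.0422)/(2πk) = 0.2429/(2π·367) = 1.053×10^-4 m·K/W
  R'_polyurethane foam = ln(0.0824/0.0538)/(2πk) = 0.4263/(2π·0.0291) = 2.332 m·K/W
ΣR = 0.002773 + 1.053×10^-4 + 2.332 = 2.335 m·K/W
Q' = ΔT/ΣR = (8.55 °C − 31.6 °C)/2.335 = -9.87 W/m
(Negative Q' ⇒ heat flows inward; heat gain = 9.87 W/m.)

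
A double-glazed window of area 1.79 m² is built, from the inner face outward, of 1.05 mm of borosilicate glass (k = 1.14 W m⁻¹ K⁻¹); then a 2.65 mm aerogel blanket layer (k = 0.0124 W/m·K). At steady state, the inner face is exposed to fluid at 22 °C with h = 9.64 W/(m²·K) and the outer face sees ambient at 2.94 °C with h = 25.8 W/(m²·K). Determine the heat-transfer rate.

Series thermal resistances, inner to outer:
  R_conv,in = 1/(hA) = 1/(9.64·1.79) = 0.05795 K/W
  R_borosilicate glass = L/(kA) = 0.00105/(1.14·1.79) = 5.146×10^-4 K/W
  R_aerogel blanket = L/(kA) = 0.00265/(0.0124·1.79) = 0.1194 K/W
  R_conv,out = 1/(hA) = 1/(25.8·1.79) = 0.02165 K/W
ΣR = 0.05795 + 5.146×10^-4 + 0.1194 + 0.02165 = 0.1995 K/W
Q = ΔT/ΣR = (22 °C − 2.94 °C)/0.1995 = 95.5 W

Q = 95.5 W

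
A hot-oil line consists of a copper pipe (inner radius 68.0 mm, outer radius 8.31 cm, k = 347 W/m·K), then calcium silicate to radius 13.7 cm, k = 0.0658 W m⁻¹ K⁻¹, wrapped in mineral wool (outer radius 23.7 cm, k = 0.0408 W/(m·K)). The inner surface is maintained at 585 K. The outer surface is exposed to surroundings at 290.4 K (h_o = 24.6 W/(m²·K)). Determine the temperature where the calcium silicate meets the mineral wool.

Series thermal resistances, inner to outer:
  R'_copper = ln(0.0831/0.0680)/(2πk) = 0.2005/(2π·347) = 9.198×10^-5 m·K/W
  R'_calcium silicate = ln(0.137/0.0831)/(2πk) = 0.4999/(2π·0.0658) = 1.209 m·K/W
  R'_mineral wool = ln(0.237/0.137)/(2πk) = 0.5481/(2π·0.0408) = 2.138 m·K/W
  R'_conv,out = 1/(2πr h) = 1/(2π·0.237·24.6) = 0.02730 m·K/W
ΣR = 9.198×10^-5 + 1.209 + 2.138 + 0.02730 = 3.374 m·K/W
Q' = ΔT/ΣR = (585 K − 290.4 K)/3.374 = 87.31 W/m
From the inner boundary to the calcium silicate/mineral wool interface, ΣR_partial = 1.209 m·K/W.
T_interface = T_in − Q'·ΣR_partial = 585 K − (87.31)(1.209) = 479 K

T = 479 K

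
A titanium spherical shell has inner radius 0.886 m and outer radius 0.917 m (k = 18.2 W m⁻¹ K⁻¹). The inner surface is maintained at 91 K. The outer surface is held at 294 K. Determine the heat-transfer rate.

Q = 4πk·ΔT/(1/r₁ − 1/r₂) = 4π × 18.2 × 203 / (1/0.886 − 1/0.917) = 1.22×10^6 W

Q = 1220 kW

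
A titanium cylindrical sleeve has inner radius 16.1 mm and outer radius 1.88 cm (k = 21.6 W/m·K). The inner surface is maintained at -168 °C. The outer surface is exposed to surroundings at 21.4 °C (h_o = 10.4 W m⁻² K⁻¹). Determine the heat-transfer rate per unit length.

Series thermal resistances, inner to outer:
  R'_titanium = ln(0.0188/0.0161)/(2πk) = 0.1550/(2π·21.6) = 0.001142 m·K/W
  R'_conv,out = 1/(2πr h) = 1/(2π·0.0188·10.4) = 0.8140 m·K/W
ΣR = 0.001142 + 0.8140 = 0.8151 m·K/W
Q' = ΔT/ΣR = (-168 °C − 21.4 °C)/0.8151 = -232 W/m
(Negative Q' ⇒ heat flows inward; heat gain = 232 W/m.)

Q' = 232 W/m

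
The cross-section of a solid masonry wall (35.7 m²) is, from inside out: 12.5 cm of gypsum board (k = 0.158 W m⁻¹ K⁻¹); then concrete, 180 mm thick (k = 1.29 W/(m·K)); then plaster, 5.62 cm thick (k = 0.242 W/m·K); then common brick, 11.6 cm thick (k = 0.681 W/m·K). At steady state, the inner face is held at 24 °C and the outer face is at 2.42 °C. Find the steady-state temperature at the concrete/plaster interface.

Treat each layer as a resistance in series:
  R_gypsum board = L/(kA) = 0.125/(0.158·35.7) = 0.02216 K/W
  R_concrete = L/(kA) = 0.180/(1.29·35.7) = 0.003909 K/W
  R_plaster = L/(kA) = 0.0562/(0.242·35.7) = 0.006505 K/W
  R_common brick = L/(kA) = 0.116/(0.681·35.7) = 0.004771 K/W
ΣR = 0.02216 + 0.003909 + 0.006505 + 0.004771 = 0.03735 K/W
Q = ΔT/ΣR = (24 °C − 2.42 °C)/0.03735 = 577.8 W
From the inner boundary to the concrete/plaster interface, ΣR_partial = 0.02607 K/W.
T_interface = T_in − Q·ΣR_partial = 24 °C − (577.8)(0.02607) = 8.94 °C

T = 8.94 °C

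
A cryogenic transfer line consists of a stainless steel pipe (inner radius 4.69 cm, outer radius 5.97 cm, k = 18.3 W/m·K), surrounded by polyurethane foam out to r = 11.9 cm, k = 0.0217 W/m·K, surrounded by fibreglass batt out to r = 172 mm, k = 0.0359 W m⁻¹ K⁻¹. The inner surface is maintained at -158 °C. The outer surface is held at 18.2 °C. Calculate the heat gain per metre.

Series thermal resistances, inner to outer:
  R'_stainless steel = ln(0.0597/0.0469)/(2πk) = 0.2413/(2π·18.3) = 0.002099 m·K/W
  R'_polyurethane foam = ln(0.119/0.0597)/(2πk) = 0.6898/(2π·0.0217) = 5.059 m·K/W
  R'_fibreglass batt = ln(0.172/0.119)/(2πk) = 0.3684/(2π·0.0359) = 1.633 m·K/W
ΣR = 0.002099 + 5.059 + 1.633 = 6.694 m·K/W
Q' = ΔT/ΣR = (-158 °C − 18.2 °C)/6.694 = -26.3 W/m
(Negative Q' ⇒ heat flows inward; heat gain = 26.3 W/m.)

Q' = 26.3 W/m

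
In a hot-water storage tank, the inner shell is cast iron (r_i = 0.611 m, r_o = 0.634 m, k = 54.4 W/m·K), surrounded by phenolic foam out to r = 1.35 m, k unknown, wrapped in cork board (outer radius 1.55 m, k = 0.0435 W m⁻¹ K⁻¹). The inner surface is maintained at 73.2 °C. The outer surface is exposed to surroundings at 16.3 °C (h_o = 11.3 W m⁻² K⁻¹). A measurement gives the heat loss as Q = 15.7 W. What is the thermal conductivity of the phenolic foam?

k = 0.0193 W/m·K

ΣR = ΔT/Q = |73.2 − 16.3|/15.7 = 3.624 K/W
Known resistances:
  R_cast iron = (1/0.611 − 1/0.634)/(4πk) = 0.05937/(4π·54.4) = 8.685×10^-5 K/W
  R_cork board = (1/1.35 − 1/1.55)/(4πk) = 0.09558/(4π·0.0435) = 0.1748 K/W
  R_conv,out = 1/(4πr²h) = 1/(4π·1.55²·11.3) = 0.002931 K/W
R_phenolic foam = ΣR − ΣR_known = 3.624 − 0.1778 = 3.446 K/W
(1/r₁−1/r₂)/(4πk) = 3.446 ⇒ k = 0.8365/(4π·3.446) = 0.0193 W/m·K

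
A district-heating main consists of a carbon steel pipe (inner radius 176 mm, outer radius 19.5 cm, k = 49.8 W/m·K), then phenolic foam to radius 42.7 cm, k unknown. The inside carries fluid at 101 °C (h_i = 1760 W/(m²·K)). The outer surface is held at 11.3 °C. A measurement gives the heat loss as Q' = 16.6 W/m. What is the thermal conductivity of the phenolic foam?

k = 0.0231 W/m·K

ΣR = ΔT/Q' = |101 − 11.3|/16.6 = 5.404 m·K/W
Known resistances:
  R'_conv,in = 1/(2πr h) = 1/(2π·0.176·1760) = 5.138×10^-4 m·K/W
  R'_carbon steel = ln(0.195/0.176)/(2πk) = 0.1025/(2π·49.8) = 3.276×10^-4 m·K/W
R_phenolic foam = ΣR − ΣR_known = 5.404 − 8.414×10^-4 = 5.403 m·K/W
ln(r₂/r₁)/(2πk) = 5.403 ⇒ k = 0.7838/(2π·5.403) = 0.0231 W/m·K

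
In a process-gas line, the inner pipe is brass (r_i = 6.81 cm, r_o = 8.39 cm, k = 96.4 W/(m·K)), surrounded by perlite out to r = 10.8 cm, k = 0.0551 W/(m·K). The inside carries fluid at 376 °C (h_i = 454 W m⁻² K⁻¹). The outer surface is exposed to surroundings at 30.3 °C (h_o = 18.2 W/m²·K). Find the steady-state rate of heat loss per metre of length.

Series thermal resistances, inner to outer:
  R'_conv,in = 1/(2πr h) = 1/(2π·0.0681·454) = 0.005148 m·K/W
  R'_brass = ln(0.0839/0.0681)/(2πk) = 0.2086/(2π·96.4) = 3.445×10^-4 m·K/W
  R'_perlite = ln(0.108/0.0839)/(2πk) = 0.2525/(2π·0.0551) = 0.7294 m·K/W
  R'_conv,out = 1/(2πr h) = 1/(2π·0.108·18.2) = 0.08097 m·K/W
ΣR = 0.005148 + 3.445×10^-4 + 0.7294 + 0.08097 = 0.8159 m·K/W
Q' = ΔT/ΣR = (376 °C − 30.3 °C)/0.8159 = 424 W/m

Q' = 424 W/m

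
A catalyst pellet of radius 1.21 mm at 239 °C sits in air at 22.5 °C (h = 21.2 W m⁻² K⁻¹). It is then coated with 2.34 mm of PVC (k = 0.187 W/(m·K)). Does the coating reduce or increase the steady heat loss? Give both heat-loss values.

increases: 0.0844 → 0.409 W

Critical radius for a sphere: r_cr = 2k/h = 0.0176 m = 1.76 cm.
Outer radius after coating: r₂ = 0.00121 + 0.00234 = 0.00355 m.
Since r₁ < r_cr and r₂ ≤ r_cr, the coating moves toward the maximum at r_cr — heat loss rises.
Bare: R = 1/(4πr₁²h) = 2564 K/W; Q = 216.5/2564 = 0.0844 W.
Coated: R = R_cond + R_conv = 529.7 K/W; Q = 216.5/529.7 = 0.409 W.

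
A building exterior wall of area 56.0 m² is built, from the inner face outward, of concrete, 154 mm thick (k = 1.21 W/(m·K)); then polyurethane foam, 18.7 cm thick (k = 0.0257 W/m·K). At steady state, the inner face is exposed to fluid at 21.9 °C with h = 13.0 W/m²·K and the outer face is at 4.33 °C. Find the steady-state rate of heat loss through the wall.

Treat each layer as a resistance in series:
  R_conv,in = 1/(hA) = 1/(13.0·56.0) = 0.001374 K/W
  R_concrete = L/(kA) = 0.154/(1.21·56.0) = 0.002273 K/W
  R_polyurethane foam = L/(kA) = 0.187/(0.0257·56.0) = 0.1299 K/W
ΣR = 0.001374 + 0.002273 + 0.1299 = 0.1335 K/W
Q = ΔT/ΣR = (21.9 °C − 4.33 °C)/0.1335 = 132 W

Q = 132 W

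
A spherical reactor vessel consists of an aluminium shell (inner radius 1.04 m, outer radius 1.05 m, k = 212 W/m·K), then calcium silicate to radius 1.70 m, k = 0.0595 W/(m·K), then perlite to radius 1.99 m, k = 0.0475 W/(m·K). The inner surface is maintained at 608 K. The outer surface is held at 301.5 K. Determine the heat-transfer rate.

Resistance network (inner→outer):
  R_aluminium = (1/1.04 − 1/1.05)/(4πk) = 0.009158/(4π·212) = 3.437×10^-6 K/W
  R_calcium silicate = (1/1.05 − 1/1.70)/(4πk) = 0.3641/(4π·0.0595) = 0.4870 K/W
  R_perlite = (1/1.70 − 1/1.99)/(4πk) = 0.08572/(4π·0.0475) = 0.1436 K/W
ΣR = 3.437×10^-6 + 0.4870 + 0.1436 = 0.6306 K/W
Q = ΔT/ΣR = (608 K − 301.5 K)/0.6306 = 486 W

Q = 486 W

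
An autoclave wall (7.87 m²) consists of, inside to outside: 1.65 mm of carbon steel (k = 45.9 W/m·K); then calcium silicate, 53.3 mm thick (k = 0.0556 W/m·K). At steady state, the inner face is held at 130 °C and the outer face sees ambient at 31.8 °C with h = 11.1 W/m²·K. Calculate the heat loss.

Q = 737 W

Resistance network (inner→outer):
  R_carbon steel = L/(kA) = 0.00165/(45.9·7.87) = 4.568×10^-6 K/W
  R_calcium silicate = L/(kA) = 0.0533/(0.0556·7.87) = 0.1218 K/W
  R_conv,out = 1/(hA) = 1/(11.1·7.87) = 0.01145 K/W
ΣR = 4.568×10^-6 + 0.1218 + 0.01145 = 0.1333 K/W
Q = ΔT/ΣR = (130 °C − 31.8 °C)/0.1333 = 737 W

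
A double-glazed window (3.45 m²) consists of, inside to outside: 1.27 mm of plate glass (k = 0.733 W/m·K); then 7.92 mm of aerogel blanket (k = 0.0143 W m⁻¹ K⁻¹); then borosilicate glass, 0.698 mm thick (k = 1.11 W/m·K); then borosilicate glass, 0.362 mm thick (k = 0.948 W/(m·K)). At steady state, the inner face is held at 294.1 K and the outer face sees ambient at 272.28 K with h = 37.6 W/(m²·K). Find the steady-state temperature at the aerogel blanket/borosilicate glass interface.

T = 273.31 K

Series thermal resistances, inner to outer:
  R_plate glass = L/(kA) = 0.00127/(0.733·3.45) = 5.022×10^-4 K/W
  R_aerogel blanket = L/(kA) = 0.00792/(0.0143·3.45) = 0.1605 K/W
  R_borosilicate glass = L/(kA) = 6.98×10^-4/(1.11·3.45) = 1.823×10^-4 K/W
  R_borosilicate glass = L/(kA) = 3.62×10^-4/(0.948·3.45) = 1.107×10^-4 K/W
  R_conv,out = 1/(hA) = 1/(37.6·3.45) = 0.007709 K/W
ΣR = 5.022×10^-4 + 0.1605 + 1.823×10^-4 + 1.107×10^-4 + 0.007709 = 0.1690 K/W
Q = ΔT/ΣR = (294.1 K − 272.28 K)/0.1690 = 129.1 W
From the inner boundary to the aerogel blanket/borosilicate glass interface, ΣR_partial = 0.1610 K/W.
T_interface = T_in − Q·ΣR_partial = 294.1 K − (129.1)(0.1610) = 273.31 K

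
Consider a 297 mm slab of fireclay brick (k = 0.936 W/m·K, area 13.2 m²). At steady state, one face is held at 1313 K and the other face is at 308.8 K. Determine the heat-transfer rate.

Q = 41800 W

Q = kA·ΔT/L = 0.936 × 13.2 × |1313 K − 308.8 K| / 0.297 = 41800 W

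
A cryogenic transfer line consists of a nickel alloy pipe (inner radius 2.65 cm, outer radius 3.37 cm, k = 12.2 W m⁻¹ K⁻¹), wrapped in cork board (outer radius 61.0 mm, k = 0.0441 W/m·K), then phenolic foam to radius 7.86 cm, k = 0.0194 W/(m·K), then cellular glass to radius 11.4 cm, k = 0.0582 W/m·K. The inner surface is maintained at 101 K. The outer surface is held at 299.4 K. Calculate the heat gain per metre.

Resistance network (inner→outer):
  R'_nickel alloy = ln(0.0337/0.0265)/(2πk) = 0.2404/(2π·12.2) = 0.003136 m·K/W
  R'_cork board = ln(0.0610/0.0337)/(2πk) = 0.5934/(2π·0.0441) = 2.141 m·K/W
  R'_phenolic foam = ln(0.0786/0.0610)/(2πk) = 0.2535/(2π·0.0194) = 2.080 m·K/W
  R'_cellular glass = ln(0.114/0.0786)/(2πk) = 0.3718/(2π·0.0582) = 1.017 m·K/W
ΣR = 0.003136 + 2.141 + 2.080 + 1.017 = 5.241 m·K/W
Q' = ΔT/ΣR = (101 K − 299.4 K)/5.241 = -37.9 W/m
(Negative Q' ⇒ heat flows inward; heat gain = 37.9 W/m.)

Q' = 37.9 W/m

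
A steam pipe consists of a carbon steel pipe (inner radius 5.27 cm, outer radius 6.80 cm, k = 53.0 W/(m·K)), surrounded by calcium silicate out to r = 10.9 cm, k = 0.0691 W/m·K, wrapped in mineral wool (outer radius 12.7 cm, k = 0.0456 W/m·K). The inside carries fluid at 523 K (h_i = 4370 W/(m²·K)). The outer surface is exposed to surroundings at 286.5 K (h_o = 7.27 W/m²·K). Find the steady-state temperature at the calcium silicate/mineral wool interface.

T = 380 K

Resistance network (inner→outer):
  R'_conv,in = 1/(2πr h) = 1/(2π·0.0527·4370) = 6.911×10^-4 m·K/W
  R'_carbon steel = ln(0.0680/0.0527)/(2πk) = 0.2549/(2π·53.0) = 7.654×10^-4 m·K/W
  R'_calcium silicate = ln(0.109/0.0680)/(2πk) = 0.4718/(2π·0.0691) = 1.087 m·K/W
  R'_mineral wool = ln(0.127/0.109)/(2πk) = 0.1528/(2π·0.0456) = 0.5334 m·K/W
  R'_conv,out = 1/(2πr h) = 1/(2π·0.127·7.27) = 0.1724 m·K/W
ΣR = 6.911×10^-4 + 7.654×10^-4 + 1.087 + 0.5334 + 0.1724 = 1.794 m·K/W
Q' = ΔT/ΣR = (523 K − 286.5 K)/1.794 = 131.8 W/m
From the inner boundary to the calcium silicate/mineral wool interface, ΣR_partial = 1.088 m·K/W.
T_interface = T_in − Q'·ΣR_partial = 523 K − (131.8)(1.088) = 380 K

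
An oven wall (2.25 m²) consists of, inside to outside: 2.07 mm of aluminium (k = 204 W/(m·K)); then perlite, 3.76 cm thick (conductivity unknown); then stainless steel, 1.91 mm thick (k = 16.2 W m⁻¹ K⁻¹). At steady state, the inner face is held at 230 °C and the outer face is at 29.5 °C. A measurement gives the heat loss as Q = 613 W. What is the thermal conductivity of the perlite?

ΣR = ΔT/Q = |230 − 29.5|/613 = 0.3271 K/W
Known resistances:
  R_aluminium = L/(kA) = 0.00207/(204·2.25) = 4.510×10^-6 K/W
  R_stainless steel = L/(kA) = 0.00191/(16.2·2.25) = 5.240×10^-5 K/W
R_perlite = ΣR − ΣR_known = 0.3271 − 5.691×10^-5 = 0.3270 K/W
L/(kA) = 0.3270 ⇒ k = 0.0376/(0.3270·2.25) = 0.0511 W/m·K

k = 0.0511 W/m·K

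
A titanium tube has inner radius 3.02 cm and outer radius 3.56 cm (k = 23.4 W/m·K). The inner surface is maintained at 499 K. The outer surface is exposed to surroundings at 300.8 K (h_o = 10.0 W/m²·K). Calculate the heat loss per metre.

Q' = 442 W/m

Treat each layer as a resistance in series:
  R'_titanium = ln(0.0356/0.0302)/(2πk) = 0.1645/(2π·23.4) = 0.001119 m·K/W
  R'_conv,out = 1/(2πr h) = 1/(2π·0.0356·10.0) = 0.4471 m·K/W
ΣR = 0.001119 + 0.4471 = 0.4482 m·K/W
Q' = ΔT/ΣR = (499 K − 300.8 K)/0.4482 = 442 W/m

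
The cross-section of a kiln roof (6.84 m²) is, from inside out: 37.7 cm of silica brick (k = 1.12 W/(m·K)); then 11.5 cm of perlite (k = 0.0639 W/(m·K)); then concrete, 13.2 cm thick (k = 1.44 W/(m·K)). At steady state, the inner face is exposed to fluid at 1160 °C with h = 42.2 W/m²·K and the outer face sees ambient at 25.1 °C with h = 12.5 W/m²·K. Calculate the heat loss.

Q = 3330 W

Resistance network (inner→outer):
  R_conv,in = 1/(hA) = 1/(42.2·6.84) = 0.003464 K/W
  R_silica brick = L/(kA) = 0.377/(1.12·6.84) = 0.04921 K/W
  R_perlite = L/(kA) = 0.115/(0.0639·6.84) = 0.2631 K/W
  R_concrete = L/(kA) = 0.132/(1.44·6.84) = 0.01340 K/W
  R_conv,out = 1/(hA) = 1/(12.5·6.84) = 0.01170 K/W
ΣR = 0.003464 + 0.04921 + 0.2631 + 0.01340 + 0.01170 = 0.3409 K/W
Q = ΔT/ΣR = (1160 °C − 25.1 °C)/0.3409 = 3330 W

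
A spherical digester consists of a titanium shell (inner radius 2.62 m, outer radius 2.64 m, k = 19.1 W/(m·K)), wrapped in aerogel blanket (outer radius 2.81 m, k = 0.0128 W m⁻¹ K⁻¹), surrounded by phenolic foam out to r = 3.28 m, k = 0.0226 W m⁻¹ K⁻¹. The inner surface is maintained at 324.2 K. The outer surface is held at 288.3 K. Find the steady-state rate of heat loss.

Series thermal resistances, inner to outer:
  R_titanium = (1/2.62 − 1/2.64)/(4πk) = 0.002892/(4π·19.1) = 1.205×10^-5 K/W
  R_aerogel blanket = (1/2.64 − 1/2.81)/(4πk) = 0.02292/(4π·0.0128) = 0.1425 K/W
  R_phenolic foam = (1/2.81 − 1/3.28)/(4πk) = 0.05099/(4π·0.0226) = 0.1796 K/W
ΣR = 1.205×10^-5 + 0.1425 + 0.1796 = 0.3221 K/W
Q = ΔT/ΣR = (324.2 K − 288.3 K)/0.3221 = 111 W

Q = 111 W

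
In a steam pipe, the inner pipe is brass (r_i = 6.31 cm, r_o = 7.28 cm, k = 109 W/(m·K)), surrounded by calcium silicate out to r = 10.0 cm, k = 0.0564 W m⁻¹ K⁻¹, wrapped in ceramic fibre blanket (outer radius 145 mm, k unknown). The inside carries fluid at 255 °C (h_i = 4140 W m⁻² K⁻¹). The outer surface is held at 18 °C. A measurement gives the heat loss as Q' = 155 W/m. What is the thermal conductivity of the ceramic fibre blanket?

k = 0.0935 W/m·K

ΣR = ΔT/Q' = |255 − 18|/155 = 1.529 m·K/W
Known resistances:
  R'_conv,in = 1/(2πr h) = 1/(2π·0.0631·4140) = 6.092×10^-4 m·K/W
  R'_brass = ln(0.0728/0.0631)/(2πk) = 0.1430/(2π·109) = 2.088×10^-4 m·K/W
  R'_calcium silicate = ln(0.100/0.0728)/(2πk) = 0.3175/(2π·0.0564) = 0.8958 m·K/W
R_ceramic fibre blanket = ΣR − ΣR_known = 1.529 − 0.8966 = 0.6324 m·K/W
ln(r₂/r₁)/(2πk) = 0.6324 ⇒ k = 0.3716/(2π·0.6324) = 0.0935 W/m·K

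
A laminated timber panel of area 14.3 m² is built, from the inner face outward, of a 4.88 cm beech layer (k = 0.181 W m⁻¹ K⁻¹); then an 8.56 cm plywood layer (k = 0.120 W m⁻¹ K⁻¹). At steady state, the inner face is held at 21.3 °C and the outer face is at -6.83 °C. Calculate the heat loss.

Treat each layer as a resistance in series:
  R_beech = L/(kA) = 0.0488/(0.181·14.3) = 0.01885 K/W
  R_plywood = L/(kA) = 0.0856/(0.120·14.3) = 0.04988 K/W
ΣR = 0.01885 + 0.04988 = 0.06873 K/W
Q = ΔT/ΣR = (21.3 °C − -6.83 °C)/0.06873 = 409 W

Q = 409 W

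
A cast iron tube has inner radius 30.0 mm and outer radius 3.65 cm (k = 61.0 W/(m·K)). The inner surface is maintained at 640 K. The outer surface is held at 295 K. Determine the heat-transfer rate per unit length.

Q' = 2πk·ΔT/ln(r₂/r₁) = 2π × 61.0 × 345 / ln(0.0365/0.0300) = 6.74×10^5 W/m

Q' = 6.74×10^5 W/m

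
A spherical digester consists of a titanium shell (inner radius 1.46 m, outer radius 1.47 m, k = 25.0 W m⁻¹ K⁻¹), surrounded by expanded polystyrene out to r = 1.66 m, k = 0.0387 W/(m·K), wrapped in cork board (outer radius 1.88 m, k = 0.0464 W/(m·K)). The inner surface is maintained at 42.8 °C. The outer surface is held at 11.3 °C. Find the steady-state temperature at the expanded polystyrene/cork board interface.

Treat each layer as a resistance in series:
  R_titanium = (1/1.46 − 1/1.47)/(4πk) = 0.004659/(4π·25.0) = 1.483×10^-5 K/W
  R_expanded polystyrene = (1/1.47 − 1/1.66)/(4πk) = 0.07786/(4π·0.0387) = 0.1601 K/W
  R_cork board = (1/1.66 − 1/1.88)/(4πk) = 0.07049/(4π·0.0464) = 0.1209 K/W
ΣR = 1.483×10^-5 + 0.1601 + 0.1209 = 0.2810 K/W
Q = ΔT/ΣR = (42.8 °C − 11.3 °C)/0.2810 = 112.1 W
From the inner boundary to the expanded polystyrene/cork board interface, ΣR_partial = 0.1601 K/W.
T_interface = T_in − Q·ΣR_partial = 42.8 °C − (112.1)(0.1601) = 24.9 °C

T = 24.9 °C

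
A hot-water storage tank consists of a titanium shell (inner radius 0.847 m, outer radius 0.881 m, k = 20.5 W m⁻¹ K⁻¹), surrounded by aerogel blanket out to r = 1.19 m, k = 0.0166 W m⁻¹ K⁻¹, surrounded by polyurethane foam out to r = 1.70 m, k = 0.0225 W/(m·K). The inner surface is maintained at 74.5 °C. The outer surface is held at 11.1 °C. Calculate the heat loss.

Treat each layer as a resistance in series:
  R_titanium = (1/0.847 − 1/0.881)/(4πk) = 0.04556/(4π·20.5) = 1.769×10^-4 K/W
  R_aerogel blanket = (1/0.881 − 1/1.19)/(4πk) = 0.2947/(4π·0.0166) = 1.413 K/W
  R_polyurethane foam = (1/1.19 − 1/1.70)/(4πk) = 0.2521/(4π·0.0225) = 0.8916 K/W
ΣR = 1.769×10^-4 + 1.413 + 0.8916 = 2.305 K/W
Q = ΔT/ΣR = (74.5 °C − 11.1 °C)/2.305 = 27.5 W

Q = 27.5 W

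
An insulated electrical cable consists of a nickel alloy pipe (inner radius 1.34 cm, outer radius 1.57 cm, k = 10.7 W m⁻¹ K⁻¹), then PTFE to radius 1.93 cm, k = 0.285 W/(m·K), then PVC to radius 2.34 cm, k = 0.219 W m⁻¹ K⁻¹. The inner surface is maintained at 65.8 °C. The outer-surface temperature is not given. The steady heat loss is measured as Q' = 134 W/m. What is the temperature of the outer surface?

T_out = 31.3 °C

Sum the resistances:
  R'_nickel alloy = ln(0.0157/0.0134)/(2πk) = 0.1584/(2π·10.7) = 0.002356 m·K/W
  R'_PTFE = ln(0.0193/0.0157)/(2πk) = 0.2064/(2π·0.285) = 0.1153 m·K/W
  R'_PVC = ln(0.0234/0.0193)/(2πk) = 0.1926/(2π·0.219) = 0.1400 m·K/W
ΣR = 0.2576 m·K/W
ΔT = Q'·ΣR = 134 × 0.2576 = 34.52 K
Heat flows outward, so T_out = T_in − ΔT = 65.8 − 34.52 = 31.3 °C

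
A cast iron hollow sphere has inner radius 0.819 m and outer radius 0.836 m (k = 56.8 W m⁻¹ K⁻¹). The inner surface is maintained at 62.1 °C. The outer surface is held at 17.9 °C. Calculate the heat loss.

Q = 1270 kW

Q = 4πk·ΔT/(1/r₁ − 1/r₂) = 4π × 56.8 × 44.2 / (1/0.819 − 1/0.836) = 1.27×10^6 W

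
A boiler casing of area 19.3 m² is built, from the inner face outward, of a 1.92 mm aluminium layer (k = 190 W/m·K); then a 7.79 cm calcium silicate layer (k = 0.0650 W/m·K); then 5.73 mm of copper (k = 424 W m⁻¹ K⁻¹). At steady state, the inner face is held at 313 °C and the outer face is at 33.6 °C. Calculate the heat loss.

Treat each layer as a resistance in series:
  R_aluminium = L/(kA) = 0.00192/(190·19.3) = 5.236×10^-7 K/W
  R_calcium silicate = L/(kA) = 0.0779/(0.0650·19.3) = 0.06210 K/W
  R_copper = L/(kA) = 0.00573/(424·19.3) = 7.002×10^-7 K/W
ΣR = 5.236×10^-7 + 0.06210 + 7.002×10^-7 = 0.06210 K/W
Q = ΔT/ΣR = (313 °C − 33.6 °C)/0.06210 = 4500 W

Q = 4.50 kW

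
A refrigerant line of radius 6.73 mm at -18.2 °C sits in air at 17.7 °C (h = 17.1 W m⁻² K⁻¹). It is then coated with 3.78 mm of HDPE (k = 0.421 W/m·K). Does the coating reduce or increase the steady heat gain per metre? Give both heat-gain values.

Critical radius for a cylinder: r_cr = k/h = 0.0246 m = 2.46 cm.
Outer radius after coating: r₂ = 0.00673 + 0.00378 = 0.01051 m.
Since r₁ < r_cr and r₂ ≤ r_cr, the coating moves toward the maximum at r_cr — heat gain rises.
Bare: R = 1/(2πr₁h) = 1.383 m·K/W; Q = 35.9/1.383 = 26.0 W/m.
Coated: R = R_cond + R_conv = 1.054 m·K/W; Q = 35.9/1.054 = 34.1 W/m.

increases: 26.0 → 34.1 W/m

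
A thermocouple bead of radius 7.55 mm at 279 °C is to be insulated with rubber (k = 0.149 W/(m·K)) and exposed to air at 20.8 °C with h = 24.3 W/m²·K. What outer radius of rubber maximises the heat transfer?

For a sphere, r_cr = 2k_ins/h = 2·0.149/24.3 = 0.0123 m = 1.23 cm

r_cr = 1.23 cm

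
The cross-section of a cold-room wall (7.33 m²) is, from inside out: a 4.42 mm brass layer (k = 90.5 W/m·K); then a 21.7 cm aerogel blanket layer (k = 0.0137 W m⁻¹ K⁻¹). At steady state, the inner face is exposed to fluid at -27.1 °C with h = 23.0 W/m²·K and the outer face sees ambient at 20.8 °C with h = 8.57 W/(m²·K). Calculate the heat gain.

Series thermal resistances, inner to outer:
  R_conv,in = 1/(hA) = 1/(23.0·7.33) = 0.005932 K/W
  R_brass = L/(kA) = 0.00442/(90.5·7.33) = 6.663×10^-6 K/W
  R_aerogel blanket = L/(kA) = 0.217/(0.0137·7.33) = 2.161 K/W
  R_conv,out = 1/(hA) = 1/(8.57·7.33) = 0.01592 K/W
ΣR = 0.005932 + 6.663×10^-6 + 2.161 + 0.01592 = 2.183 K/W
Q = ΔT/ΣR = (-27.1 °C − 20.8 °C)/2.183 = -21.9 W
(Negative Q ⇒ heat flows inward; heat gain = 21.9 W.)

Q = 21.9 W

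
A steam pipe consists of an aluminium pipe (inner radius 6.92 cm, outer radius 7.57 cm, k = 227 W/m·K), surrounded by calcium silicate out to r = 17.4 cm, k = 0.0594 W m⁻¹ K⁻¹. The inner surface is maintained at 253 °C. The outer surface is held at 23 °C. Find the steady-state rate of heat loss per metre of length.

Series thermal resistances, inner to outer:
  R'_aluminium = ln(0.0757/0.0692)/(2πk) = 0.08978/(2π·227) = 6.294×10^-5 m·K/W
  R'_calcium silicate = ln(0.174/0.0757)/(2πk) = 0.8323/(2π·0.0594) = 2.230 m·K/W
ΣR = 6.294×10^-5 + 2.230 = 2.230 m·K/W
Q' = ΔT/ΣR = (253 °C − 23 °C)/2.230 = 103 W/m

Q' = 103 W/m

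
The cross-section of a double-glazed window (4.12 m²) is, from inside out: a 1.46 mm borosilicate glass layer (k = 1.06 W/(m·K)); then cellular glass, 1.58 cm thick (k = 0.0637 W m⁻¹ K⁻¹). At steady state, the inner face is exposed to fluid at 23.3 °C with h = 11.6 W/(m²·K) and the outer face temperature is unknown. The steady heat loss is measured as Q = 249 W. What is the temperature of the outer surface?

Series resistances:
  R_conv,in = 1/(hA) = 1/(11.6·4.12) = 0.02092 K/W
  R_borosilicate glass = L/(kA) = 0.00146/(1.06·4.12) = 3.343×10^-4 K/W
  R_cellular glass = L/(kA) = 0.0158/(0.0637·4.12) = 0.06020 K/W
ΣR = 0.08146 K/W
ΔT = Q·ΣR = 249 × 0.08146 = 20.28 K
Heat flows outward, so T_out = T_in − ΔT = 23.3 − 20.28 = 3.02 °C

T_out = 3.02 °C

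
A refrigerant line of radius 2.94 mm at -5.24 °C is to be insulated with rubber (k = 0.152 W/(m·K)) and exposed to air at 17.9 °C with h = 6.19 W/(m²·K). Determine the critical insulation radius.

For a cylinder, r_cr = k_ins/h = 0.152/6.19 = 0.0246 m = 2.46 cm

r_cr = 2.46 cm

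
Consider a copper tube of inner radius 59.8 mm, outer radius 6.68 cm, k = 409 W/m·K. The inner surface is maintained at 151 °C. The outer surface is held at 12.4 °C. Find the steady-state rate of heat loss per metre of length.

Q' = 2πk·ΔT/ln(r₂/r₁) = 2π × 409 × 138.6 / ln(0.0668/0.0598) = 3.22×10^6 W/m

Q' = 3.22×10^6 W/m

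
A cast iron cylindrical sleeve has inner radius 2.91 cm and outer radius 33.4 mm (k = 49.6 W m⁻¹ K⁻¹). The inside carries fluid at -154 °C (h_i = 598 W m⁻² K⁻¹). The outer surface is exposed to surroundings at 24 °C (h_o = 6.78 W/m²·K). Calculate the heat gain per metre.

Q' = 250 W/m

Treat each layer as a resistance in series:
  R'_conv,in = 1/(2πr h) = 1/(2π·0.0291·598) = 0.009146 m·K/W
  R'_cast iron = ln(0.0334/0.0291)/(2πk) = 0.1378/(2π·49.6) = 4.422×10^-4 m·K/W
  R'_conv,out = 1/(2πr h) = 1/(2π·0.0334·6.78) = 0.7028 m·K/W
ΣR = 0.009146 + 4.422×10^-4 + 0.7028 = 0.7124 m·K/W
Q' = ΔT/ΣR = (-154 °C − 24 °C)/0.7124 = -250 W/m
(Negative Q' ⇒ heat flows inward; heat gain = 250 W/m.)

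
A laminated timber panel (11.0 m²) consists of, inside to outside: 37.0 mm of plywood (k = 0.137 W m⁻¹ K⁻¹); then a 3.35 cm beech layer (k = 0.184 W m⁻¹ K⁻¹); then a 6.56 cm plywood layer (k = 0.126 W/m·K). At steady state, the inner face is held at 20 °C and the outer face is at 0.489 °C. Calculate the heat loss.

Series thermal resistances, inner to outer:
  R_plywood = L/(kA) = 0.0370/(0.137·11.0) = 0.02455 K/W
  R_beech = L/(kA) = 0.0335/(0.184·11.0) = 0.01655 K/W
  R_plywood = L/(kA) = 0.0656/(0.126·11.0) = 0.04733 K/W
ΣR = 0.02455 + 0.01655 + 0.04733 = 0.08843 K/W
Q = ΔT/ΣR = (20 °C − 0.489 °C)/0.08843 = 221 W

Q = 221 W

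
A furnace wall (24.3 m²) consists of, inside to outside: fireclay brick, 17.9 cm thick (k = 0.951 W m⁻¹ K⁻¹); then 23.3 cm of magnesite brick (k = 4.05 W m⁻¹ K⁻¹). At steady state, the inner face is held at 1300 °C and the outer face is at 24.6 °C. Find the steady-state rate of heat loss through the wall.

Q = 126 kW

Series thermal resistances, inner to outer:
  R_fireclay brick = L/(kA) = 0.179/(0.951·24.3) = 0.007746 K/W
  R_magnesite brick = L/(kA) = 0.233/(4.05·24.3) = 0.002368 K/W
ΣR = 0.007746 + 0.002368 = 0.01011 K/W
Q = ΔT/ΣR = (1300 °C − 24.6 °C)/0.01011 = 1.26×10^5 W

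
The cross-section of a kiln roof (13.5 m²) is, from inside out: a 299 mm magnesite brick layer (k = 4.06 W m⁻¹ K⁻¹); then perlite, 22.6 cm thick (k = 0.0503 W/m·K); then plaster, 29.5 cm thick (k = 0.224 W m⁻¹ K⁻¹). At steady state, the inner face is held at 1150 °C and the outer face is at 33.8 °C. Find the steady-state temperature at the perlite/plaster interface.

Series thermal resistances, inner to outer:
  R_magnesite brick = L/(kA) = 0.299/(4.06·13.5) = 0.005455 K/W
  R_perlite = L/(kA) = 0.226/(0.0503·13.5) = 0.3328 K/W
  R_plaster = L/(kA) = 0.295/(0.224·13.5) = 0.09755 K/W
ΣR = 0.005455 + 0.3328 + 0.09755 = 0.4358 K/W
Q = ΔT/ΣR = (1150 °C − 33.8 °C)/0.4358 = 2561 W
From the inner boundary to the perlite/plaster interface, ΣR_partial = 0.3383 K/W.
T_interface = T_in − Q·ΣR_partial = 1150 °C − (2561)(0.3383) = 284 °C

T = 284 °C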